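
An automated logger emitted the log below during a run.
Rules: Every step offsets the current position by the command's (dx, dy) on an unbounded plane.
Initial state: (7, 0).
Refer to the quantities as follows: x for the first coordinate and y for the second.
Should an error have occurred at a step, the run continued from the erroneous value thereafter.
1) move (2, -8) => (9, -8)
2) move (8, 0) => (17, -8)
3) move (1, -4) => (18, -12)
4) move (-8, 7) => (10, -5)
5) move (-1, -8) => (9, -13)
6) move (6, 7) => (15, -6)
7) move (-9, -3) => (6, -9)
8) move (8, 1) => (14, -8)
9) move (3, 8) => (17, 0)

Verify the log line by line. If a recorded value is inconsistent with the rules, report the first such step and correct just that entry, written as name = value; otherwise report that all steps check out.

Recomputing the run from the initial state:
step 1: x = 9, y = -8
step 2: x = 17, y = -8
step 3: x = 18, y = -12
step 4: x = 10, y = -5
step 5: x = 9, y = -13
step 6: x = 15, y = -6
step 7: x = 6, y = -9
step 8: x = 14, y = -8
step 9: x = 17, y = 0
This matches the log at every step.

no error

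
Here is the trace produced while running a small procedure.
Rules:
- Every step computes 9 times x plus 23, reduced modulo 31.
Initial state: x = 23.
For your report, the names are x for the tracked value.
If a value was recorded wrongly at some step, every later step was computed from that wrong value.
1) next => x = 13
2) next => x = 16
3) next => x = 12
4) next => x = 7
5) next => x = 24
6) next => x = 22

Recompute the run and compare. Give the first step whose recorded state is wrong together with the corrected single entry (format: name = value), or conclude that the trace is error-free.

no error

1. x = (9*23 + 23) mod 31 = 13 (matches)
2. x = (9*13 + 23) mod 31 = 16 (confirmed correct)
3. x = (9*16 + 23) mod 31 = 12 (checks out)
4. x = (9*12 + 23) mod 31 = 7 (agrees with the trace)
5. x = (9*7 + 23) mod 31 = 24 (agrees with the trace)
6. x = (9*24 + 23) mod 31 = 22 (consistent with the trace)
All steps check out; nothing to correct.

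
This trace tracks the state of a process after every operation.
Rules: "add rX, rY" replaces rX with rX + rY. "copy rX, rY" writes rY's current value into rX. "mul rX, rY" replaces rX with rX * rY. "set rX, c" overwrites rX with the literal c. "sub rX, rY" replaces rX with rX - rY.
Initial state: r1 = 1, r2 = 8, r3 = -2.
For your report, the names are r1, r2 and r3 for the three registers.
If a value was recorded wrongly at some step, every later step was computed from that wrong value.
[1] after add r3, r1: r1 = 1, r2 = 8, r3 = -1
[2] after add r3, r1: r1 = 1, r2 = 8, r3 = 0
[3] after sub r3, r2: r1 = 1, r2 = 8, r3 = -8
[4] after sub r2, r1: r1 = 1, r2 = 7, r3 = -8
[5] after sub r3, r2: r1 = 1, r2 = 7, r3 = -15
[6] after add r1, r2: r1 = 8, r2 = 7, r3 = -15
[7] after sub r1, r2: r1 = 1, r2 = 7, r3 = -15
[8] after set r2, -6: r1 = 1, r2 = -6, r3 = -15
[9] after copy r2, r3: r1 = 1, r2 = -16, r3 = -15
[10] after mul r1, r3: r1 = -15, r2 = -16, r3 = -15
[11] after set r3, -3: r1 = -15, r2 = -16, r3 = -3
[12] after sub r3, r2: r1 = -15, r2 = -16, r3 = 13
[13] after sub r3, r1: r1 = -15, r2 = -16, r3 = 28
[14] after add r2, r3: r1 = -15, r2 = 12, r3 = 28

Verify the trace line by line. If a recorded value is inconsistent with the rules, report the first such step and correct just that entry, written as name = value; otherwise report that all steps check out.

step 9, r2 = -15

Step 1: r3 = -2 + 1 = -1 — in agreement.
Step 2: r3 = -1 + 1 = 0 — matches.
Step 3: r3 = 0 - 8 = -8 — agrees with the trace.
Step 4: r2 = 8 - 1 = 7 — checks out.
Step 5: r3 = -8 - 7 = -15 — exactly as logged.
Step 6: r1 = 1 + 7 = 8 — checks out.
Step 7: r1 = 8 - 7 = 1 — no discrepancy.
Step 8: r2 = -6 — in agreement.
Step 9: r2 = -15 — first mismatch against the trace.
First deviation found at step 9; the corrected entry is r2 = -15.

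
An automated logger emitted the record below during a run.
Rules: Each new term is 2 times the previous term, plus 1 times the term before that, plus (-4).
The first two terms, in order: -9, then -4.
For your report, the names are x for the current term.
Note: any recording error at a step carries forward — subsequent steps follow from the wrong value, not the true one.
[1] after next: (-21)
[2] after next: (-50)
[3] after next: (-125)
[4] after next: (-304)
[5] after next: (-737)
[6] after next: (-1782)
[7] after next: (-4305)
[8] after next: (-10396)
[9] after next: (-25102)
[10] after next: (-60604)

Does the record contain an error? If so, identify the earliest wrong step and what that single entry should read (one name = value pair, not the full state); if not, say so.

step 9, x = -25101

Step 1: x = 2*(-4) + (1)*(-9) + (-4) = -21 — agrees with the record.
Step 2: x = 2*(-21) + (1)*(-4) + (-4) = -50 — exactly as logged.
Step 3: x = 2*(-50) + (1)*(-21) + (-4) = -125 — confirmed correct.
Step 4: x = 2*(-125) + (1)*(-50) + (-4) = -304 — verified.
Step 5: x = 2*(-304) + (1)*(-125) + (-4) = -737 — no discrepancy.
Step 6: x = 2*(-737) + (1)*(-304) + (-4) = -1782 — same as recorded.
Step 7: x = 2*(-1782) + (1)*(-737) + (-4) = -4305 — agrees with the record.
Step 8: x = 2*(-4305) + (1)*(-1782) + (-4) = -10396 — agrees with the record.
Step 9: x = 2*(-10396) + (1)*(-4305) + (-4) = -25101 — this is not what the record shows.
That makes step 9 the first incorrect line — x = -25101 is what it should show.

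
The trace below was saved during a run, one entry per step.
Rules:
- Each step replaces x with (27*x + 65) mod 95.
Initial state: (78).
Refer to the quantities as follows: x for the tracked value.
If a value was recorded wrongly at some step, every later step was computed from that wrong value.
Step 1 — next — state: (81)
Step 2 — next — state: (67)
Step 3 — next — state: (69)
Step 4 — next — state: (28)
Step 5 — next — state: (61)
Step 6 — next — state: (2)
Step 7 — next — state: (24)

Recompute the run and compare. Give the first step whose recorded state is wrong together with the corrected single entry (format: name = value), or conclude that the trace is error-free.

no error

1. x = (27*78 + 65) mod 95 = 81 (same as recorded)
2. x = (27*81 + 65) mod 95 = 67 (matches)
3. x = (27*67 + 65) mod 95 = 69 (no discrepancy)
4. x = (27*69 + 65) mod 95 = 28 (agrees with the trace)
5. x = (27*28 + 65) mod 95 = 61 (no discrepancy)
6. x = (27*61 + 65) mod 95 = 2 (matches)
7. x = (27*2 + 65) mod 95 = 24 (exactly as logged)
Every step is consistent.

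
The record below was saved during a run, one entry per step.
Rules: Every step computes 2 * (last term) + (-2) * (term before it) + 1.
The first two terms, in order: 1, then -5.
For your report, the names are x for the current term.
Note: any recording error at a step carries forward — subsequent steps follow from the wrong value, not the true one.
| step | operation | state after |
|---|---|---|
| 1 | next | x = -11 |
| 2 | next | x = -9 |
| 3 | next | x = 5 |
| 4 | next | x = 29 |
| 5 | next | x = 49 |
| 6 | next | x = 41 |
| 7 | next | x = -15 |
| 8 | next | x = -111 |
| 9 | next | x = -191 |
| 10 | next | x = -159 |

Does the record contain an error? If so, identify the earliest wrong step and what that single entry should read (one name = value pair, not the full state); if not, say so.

step 2, x = -11

1. x = 2*(-5) + (-2)*(1) + (1) = -11 (in agreement)
2. x = 2*(-11) + (-2)*(-5) + (1) = -11 (not what was recorded)
The audit stops at step 2: the recorded entry is wrong and should be x = -11.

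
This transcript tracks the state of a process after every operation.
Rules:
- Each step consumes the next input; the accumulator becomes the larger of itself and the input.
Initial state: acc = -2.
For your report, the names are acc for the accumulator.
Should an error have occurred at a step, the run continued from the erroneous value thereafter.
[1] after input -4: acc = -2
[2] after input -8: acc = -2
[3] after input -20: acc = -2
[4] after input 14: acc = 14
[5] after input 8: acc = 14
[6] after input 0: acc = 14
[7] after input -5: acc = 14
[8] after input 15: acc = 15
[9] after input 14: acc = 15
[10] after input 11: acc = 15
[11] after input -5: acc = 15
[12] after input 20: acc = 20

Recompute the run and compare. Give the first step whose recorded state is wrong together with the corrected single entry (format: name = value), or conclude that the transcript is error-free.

no error

Step 1: acc = max(-2, -4) = -2 — checks out.
Step 2: acc = max(-2, -8) = -2 — verified.
Step 3: acc = max(-2, -20) = -2 — in agreement.
Step 4: acc = max(-2, 14) = 14 — confirmed correct.
Step 5: acc = max(14, 8) = 14 — consistent with the transcript.
Step 6: acc = max(14, 0) = 14 — confirmed correct.
Step 7: acc = max(14, -5) = 14 — confirmed correct.
Step 8: acc = max(14, 15) = 15 — in agreement.
Step 9: acc = max(15, 14) = 15 — checks out.
Step 10: acc = max(15, 11) = 15 — confirmed correct.
Step 11: acc = max(15, -5) = 15 — no discrepancy.
Step 12: acc = max(15, 20) = 20 — agrees with the transcript.
All steps check out; nothing to correct.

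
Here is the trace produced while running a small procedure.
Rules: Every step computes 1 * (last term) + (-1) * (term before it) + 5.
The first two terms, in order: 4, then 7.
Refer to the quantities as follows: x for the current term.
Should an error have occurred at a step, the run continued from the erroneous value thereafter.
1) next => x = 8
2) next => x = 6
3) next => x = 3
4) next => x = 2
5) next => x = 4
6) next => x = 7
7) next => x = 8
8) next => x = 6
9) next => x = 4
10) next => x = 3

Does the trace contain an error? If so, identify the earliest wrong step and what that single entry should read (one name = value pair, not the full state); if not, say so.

Recomputing the run from the initial state:
step 1: x = 8
step 2: x = 6
step 3: x = 3
step 4: x = 2
step 5: x = 4
step 6: x = 7
step 7: x = 8
step 8: x = 6
step 9: x = 3
step 10: x = 2
The first disagreement with the trace is at step 9, where the value should be x = 3.

step 9, x = 3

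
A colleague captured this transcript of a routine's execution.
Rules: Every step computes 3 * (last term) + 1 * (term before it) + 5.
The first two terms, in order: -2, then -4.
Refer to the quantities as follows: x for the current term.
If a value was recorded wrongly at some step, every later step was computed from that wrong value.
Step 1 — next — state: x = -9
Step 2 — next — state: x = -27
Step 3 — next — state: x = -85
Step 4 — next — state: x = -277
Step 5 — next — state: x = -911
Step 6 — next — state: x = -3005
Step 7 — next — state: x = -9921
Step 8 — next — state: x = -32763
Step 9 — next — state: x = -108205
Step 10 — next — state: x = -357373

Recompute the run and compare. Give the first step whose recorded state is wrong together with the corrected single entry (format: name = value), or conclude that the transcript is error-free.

Recomputing the run from the initial state:
step 1: x = -9
step 2: x = -26
step 3: x = -82
step 4: x = -267
step 5: x = -878
step 6: x = -2896
step 7: x = -9561
step 8: x = -31574
step 9: x = -104278
step 10: x = -344403
The first disagreement with the transcript is at step 2, where the value should be x = -26.

step 2, x = -26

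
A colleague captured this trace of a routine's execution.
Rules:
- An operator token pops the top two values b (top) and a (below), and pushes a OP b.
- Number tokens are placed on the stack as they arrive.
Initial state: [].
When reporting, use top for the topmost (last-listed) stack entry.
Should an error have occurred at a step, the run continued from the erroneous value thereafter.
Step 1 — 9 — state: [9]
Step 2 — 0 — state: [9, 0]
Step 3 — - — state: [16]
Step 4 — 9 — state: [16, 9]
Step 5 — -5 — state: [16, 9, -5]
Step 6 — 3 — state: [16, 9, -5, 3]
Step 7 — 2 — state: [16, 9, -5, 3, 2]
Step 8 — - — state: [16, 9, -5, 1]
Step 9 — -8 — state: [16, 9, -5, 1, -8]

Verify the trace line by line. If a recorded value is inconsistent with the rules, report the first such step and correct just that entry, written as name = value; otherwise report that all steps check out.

step 3, top = 9

step 1: push 9: top = 9 -> verified
step 2: push 0: top = 0 -> verified
step 3: 9 - 0 = 9 -> a discrepancy with the trace
Conclusion: step 3 carries the first error; the entry should be top = 9.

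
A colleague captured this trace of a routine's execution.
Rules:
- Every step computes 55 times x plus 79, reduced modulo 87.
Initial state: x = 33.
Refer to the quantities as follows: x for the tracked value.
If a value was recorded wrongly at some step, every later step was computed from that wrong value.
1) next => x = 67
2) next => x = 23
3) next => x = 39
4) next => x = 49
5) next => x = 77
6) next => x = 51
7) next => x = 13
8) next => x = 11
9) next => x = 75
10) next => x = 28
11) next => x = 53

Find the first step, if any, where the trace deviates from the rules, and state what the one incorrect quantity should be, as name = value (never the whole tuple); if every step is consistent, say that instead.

no error

Recomputing the run from the initial state:
step 1: x = 67
step 2: x = 23
step 3: x = 39
step 4: x = 49
step 5: x = 77
step 6: x = 51
step 7: x = 13
step 8: x = 11
step 9: x = 75
step 10: x = 28
step 11: x = 53
This matches the trace at every step.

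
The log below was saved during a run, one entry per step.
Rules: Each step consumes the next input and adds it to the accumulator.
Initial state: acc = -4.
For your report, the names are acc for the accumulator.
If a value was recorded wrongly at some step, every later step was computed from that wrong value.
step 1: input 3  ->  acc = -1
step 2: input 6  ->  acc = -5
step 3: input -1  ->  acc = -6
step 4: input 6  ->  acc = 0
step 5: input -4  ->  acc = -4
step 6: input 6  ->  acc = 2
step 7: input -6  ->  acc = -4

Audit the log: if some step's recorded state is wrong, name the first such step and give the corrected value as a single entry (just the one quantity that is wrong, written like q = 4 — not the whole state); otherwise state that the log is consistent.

step 2, acc = 5

Step 1: acc = -4 + 3 = -1 — verified.
Step 2: acc = -1 + 6 = 5 — a discrepancy with the log.
So the first discrepancy is step 2, where the right value is acc = 5.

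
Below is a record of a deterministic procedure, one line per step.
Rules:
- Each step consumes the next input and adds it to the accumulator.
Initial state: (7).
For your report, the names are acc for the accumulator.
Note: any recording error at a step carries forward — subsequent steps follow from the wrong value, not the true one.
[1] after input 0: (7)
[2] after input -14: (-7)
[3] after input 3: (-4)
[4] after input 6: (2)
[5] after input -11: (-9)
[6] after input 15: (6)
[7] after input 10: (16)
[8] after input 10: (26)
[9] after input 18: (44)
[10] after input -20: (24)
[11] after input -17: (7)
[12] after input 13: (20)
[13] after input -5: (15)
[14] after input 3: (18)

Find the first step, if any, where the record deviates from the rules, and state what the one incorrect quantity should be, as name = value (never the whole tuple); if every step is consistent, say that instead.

Step 1: acc = 7 + 0 = 7 — verified.
Step 2: acc = 7 + -14 = -7 — in agreement.
Step 3: acc = -7 + 3 = -4 — agrees with the record.
Step 4: acc = -4 + 6 = 2 — verified.
Step 5: acc = 2 + -11 = -9 — confirmed correct.
Step 6: acc = -9 + 15 = 6 — consistent with the record.
Step 7: acc = 6 + 10 = 16 — verified.
Step 8: acc = 16 + 10 = 26 — confirmed correct.
Step 9: acc = 26 + 18 = 44 — in agreement.
Step 10: acc = 44 + -20 = 24 — same as recorded.
Step 11: acc = 24 + -17 = 7 — exactly as logged.
Step 12: acc = 7 + 13 = 20 — confirmed correct.
Step 13: acc = 20 + -5 = 15 — no discrepancy.
Step 14: acc = 15 + 3 = 18 — checks out.
Every step is consistent.

no error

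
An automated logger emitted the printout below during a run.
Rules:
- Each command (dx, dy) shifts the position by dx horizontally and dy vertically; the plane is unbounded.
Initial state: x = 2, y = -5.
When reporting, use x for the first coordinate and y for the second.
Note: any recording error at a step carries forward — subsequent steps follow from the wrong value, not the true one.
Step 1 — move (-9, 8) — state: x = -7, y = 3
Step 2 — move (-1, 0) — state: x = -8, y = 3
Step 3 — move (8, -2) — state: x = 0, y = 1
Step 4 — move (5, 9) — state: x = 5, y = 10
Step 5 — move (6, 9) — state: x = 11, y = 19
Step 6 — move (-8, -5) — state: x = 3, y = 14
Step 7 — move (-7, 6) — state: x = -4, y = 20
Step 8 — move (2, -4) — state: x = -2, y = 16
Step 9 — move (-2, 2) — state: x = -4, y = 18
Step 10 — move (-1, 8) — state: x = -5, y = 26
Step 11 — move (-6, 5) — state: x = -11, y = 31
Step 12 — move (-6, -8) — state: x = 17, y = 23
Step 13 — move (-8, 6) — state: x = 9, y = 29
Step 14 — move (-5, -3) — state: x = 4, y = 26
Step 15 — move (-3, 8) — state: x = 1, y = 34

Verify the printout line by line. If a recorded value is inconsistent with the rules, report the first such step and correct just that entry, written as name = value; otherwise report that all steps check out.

Recomputing the run from the initial state:
step 1: x = -7, y = 3
step 2: x = -8, y = 3
step 3: x = 0, y = 1
step 4: x = 5, y = 10
step 5: x = 11, y = 19
step 6: x = 3, y = 14
step 7: x = -4, y = 20
step 8: x = -2, y = 16
step 9: x = -4, y = 18
step 10: x = -5, y = 26
step 11: x = -11, y = 31
step 12: x = -17, y = 23
step 13: x = -25, y = 29
step 14: x = -30, y = 26
step 15: x = -33, y = 34
The first disagreement with the printout is at step 12, where the value should be x = -17.

step 12, x = -17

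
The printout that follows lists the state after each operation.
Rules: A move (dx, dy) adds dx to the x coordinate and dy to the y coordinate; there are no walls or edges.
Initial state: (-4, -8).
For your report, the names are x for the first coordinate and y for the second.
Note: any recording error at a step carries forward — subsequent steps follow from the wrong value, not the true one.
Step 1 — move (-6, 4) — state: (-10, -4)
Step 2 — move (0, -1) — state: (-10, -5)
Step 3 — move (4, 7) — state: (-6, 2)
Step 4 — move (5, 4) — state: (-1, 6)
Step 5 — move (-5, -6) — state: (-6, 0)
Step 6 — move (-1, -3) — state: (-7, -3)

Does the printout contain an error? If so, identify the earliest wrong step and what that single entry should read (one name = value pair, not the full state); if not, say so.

no error

Recomputing the run from the initial state:
step 1: x = -10, y = -4
step 2: x = -10, y = -5
step 3: x = -6, y = 2
step 4: x = -1, y = 6
step 5: x = -6, y = 0
step 6: x = -7, y = -3
This matches the printout at every step.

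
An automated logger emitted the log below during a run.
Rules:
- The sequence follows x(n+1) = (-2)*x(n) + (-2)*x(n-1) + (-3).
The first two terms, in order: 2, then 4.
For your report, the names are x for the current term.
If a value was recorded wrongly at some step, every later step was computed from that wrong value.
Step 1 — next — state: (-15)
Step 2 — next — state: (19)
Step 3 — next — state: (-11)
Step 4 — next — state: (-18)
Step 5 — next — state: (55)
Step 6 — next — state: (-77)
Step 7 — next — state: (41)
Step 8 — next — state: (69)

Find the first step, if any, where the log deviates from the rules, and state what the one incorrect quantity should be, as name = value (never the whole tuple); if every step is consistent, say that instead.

step 4, x = -19

Step 1: x = -2*(4) + (-2)*(2) + (-3) = -15 — in agreement.
Step 2: x = -2*(-15) + (-2)*(4) + (-3) = 19 — no discrepancy.
Step 3: x = -2*(19) + (-2)*(-15) + (-3) = -11 — agrees with the log.
Step 4: x = -2*(-11) + (-2)*(19) + (-3) = -19 — a discrepancy with the log.
First deviation found at step 4; the corrected entry is x = -19.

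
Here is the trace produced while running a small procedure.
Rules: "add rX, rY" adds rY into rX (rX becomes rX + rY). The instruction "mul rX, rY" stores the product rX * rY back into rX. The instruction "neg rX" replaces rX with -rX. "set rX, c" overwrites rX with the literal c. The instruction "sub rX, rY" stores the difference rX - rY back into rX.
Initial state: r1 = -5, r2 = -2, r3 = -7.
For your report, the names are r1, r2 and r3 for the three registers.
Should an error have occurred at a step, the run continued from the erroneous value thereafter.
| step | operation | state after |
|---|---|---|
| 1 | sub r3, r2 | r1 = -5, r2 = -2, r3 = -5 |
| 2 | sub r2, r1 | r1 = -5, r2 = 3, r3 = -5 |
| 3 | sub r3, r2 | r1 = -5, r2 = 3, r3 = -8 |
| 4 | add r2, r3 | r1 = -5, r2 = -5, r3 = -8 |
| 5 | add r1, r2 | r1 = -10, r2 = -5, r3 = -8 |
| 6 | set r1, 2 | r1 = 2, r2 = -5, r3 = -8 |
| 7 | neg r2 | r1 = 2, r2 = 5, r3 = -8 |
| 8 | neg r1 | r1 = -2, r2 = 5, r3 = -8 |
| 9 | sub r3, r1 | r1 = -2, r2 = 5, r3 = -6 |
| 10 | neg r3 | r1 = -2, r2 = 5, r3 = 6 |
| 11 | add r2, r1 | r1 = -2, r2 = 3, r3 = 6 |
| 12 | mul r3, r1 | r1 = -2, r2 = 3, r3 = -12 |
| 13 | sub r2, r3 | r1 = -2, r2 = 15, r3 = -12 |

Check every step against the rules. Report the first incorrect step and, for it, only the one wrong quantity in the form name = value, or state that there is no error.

no error

Recomputing the run from the initial state:
step 1: r1 = -5, r2 = -2, r3 = -5
step 2: r1 = -5, r2 = 3, r3 = -5
step 3: r1 = -5, r2 = 3, r3 = -8
step 4: r1 = -5, r2 = -5, r3 = -8
step 5: r1 = -10, r2 = -5, r3 = -8
step 6: r1 = 2, r2 = -5, r3 = -8
step 7: r1 = 2, r2 = 5, r3 = -8
step 8: r1 = -2, r2 = 5, r3 = -8
step 9: r1 = -2, r2 = 5, r3 = -6
step 10: r1 = -2, r2 = 5, r3 = 6
step 11: r1 = -2, r2 = 3, r3 = 6
step 12: r1 = -2, r2 = 3, r3 = -12
step 13: r1 = -2, r2 = 15, r3 = -12
This matches the trace at every step.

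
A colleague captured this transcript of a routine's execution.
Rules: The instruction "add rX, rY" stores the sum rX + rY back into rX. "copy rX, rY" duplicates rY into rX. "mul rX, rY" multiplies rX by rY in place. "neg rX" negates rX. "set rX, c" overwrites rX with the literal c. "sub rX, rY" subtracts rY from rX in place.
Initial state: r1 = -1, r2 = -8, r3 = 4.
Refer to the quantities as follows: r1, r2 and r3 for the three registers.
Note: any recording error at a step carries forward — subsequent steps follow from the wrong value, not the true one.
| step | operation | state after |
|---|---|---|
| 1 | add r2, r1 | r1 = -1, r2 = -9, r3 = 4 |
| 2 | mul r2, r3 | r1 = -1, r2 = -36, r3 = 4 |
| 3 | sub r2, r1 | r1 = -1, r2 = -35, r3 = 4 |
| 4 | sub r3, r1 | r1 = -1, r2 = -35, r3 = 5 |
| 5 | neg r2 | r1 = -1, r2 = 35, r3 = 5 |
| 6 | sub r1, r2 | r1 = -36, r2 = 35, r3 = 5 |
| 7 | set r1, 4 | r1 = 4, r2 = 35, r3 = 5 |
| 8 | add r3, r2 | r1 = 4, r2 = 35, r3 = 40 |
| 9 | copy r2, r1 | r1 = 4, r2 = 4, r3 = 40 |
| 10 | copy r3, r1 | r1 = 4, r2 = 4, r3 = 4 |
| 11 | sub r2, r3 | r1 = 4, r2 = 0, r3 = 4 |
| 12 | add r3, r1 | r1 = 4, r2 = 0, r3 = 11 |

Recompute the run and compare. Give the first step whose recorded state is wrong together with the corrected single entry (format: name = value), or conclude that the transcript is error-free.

Recomputing the run from the initial state:
step 1: r1 = -1, r2 = -9, r3 = 4
step 2: r1 = -1, r2 = -36, r3 = 4
step 3: r1 = -1, r2 = -35, r3 = 4
step 4: r1 = -1, r2 = -35, r3 = 5
step 5: r1 = -1, r2 = 35, r3 = 5
step 6: r1 = -36, r2 = 35, r3 = 5
step 7: r1 = 4, r2 = 35, r3 = 5
step 8: r1 = 4, r2 = 35, r3 = 40
step 9: r1 = 4, r2 = 4, r3 = 40
step 10: r1 = 4, r2 = 4, r3 = 4
step 11: r1 = 4, r2 = 0, r3 = 4
step 12: r1 = 4, r2 = 0, r3 = 8
The first disagreement with the transcript is at step 12, where the value should be r3 = 8.

step 12, r3 = 8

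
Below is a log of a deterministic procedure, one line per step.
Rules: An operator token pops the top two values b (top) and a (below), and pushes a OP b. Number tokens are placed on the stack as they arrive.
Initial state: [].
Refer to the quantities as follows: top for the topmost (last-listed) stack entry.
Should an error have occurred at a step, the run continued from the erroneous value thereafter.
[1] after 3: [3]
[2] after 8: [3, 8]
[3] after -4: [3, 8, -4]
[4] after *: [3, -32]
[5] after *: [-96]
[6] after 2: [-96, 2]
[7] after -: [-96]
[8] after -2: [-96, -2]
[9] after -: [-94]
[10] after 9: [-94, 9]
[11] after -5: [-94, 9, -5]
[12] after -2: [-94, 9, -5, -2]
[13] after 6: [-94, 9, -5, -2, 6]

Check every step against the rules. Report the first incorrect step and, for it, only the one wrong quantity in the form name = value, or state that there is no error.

1. push 3: top = 3 (checks out)
2. push 8: top = 8 (same as recorded)
3. push -4: top = -4 (agrees with the log)
4. 8 * -4 = -32 (matches)
5. 3 * -32 = -96 (verified)
6. push 2: top = 2 (verified)
7. -96 - 2 = -98 (not what was recorded)
So the first discrepancy is step 7, where the right value is top = -98.

step 7, top = -98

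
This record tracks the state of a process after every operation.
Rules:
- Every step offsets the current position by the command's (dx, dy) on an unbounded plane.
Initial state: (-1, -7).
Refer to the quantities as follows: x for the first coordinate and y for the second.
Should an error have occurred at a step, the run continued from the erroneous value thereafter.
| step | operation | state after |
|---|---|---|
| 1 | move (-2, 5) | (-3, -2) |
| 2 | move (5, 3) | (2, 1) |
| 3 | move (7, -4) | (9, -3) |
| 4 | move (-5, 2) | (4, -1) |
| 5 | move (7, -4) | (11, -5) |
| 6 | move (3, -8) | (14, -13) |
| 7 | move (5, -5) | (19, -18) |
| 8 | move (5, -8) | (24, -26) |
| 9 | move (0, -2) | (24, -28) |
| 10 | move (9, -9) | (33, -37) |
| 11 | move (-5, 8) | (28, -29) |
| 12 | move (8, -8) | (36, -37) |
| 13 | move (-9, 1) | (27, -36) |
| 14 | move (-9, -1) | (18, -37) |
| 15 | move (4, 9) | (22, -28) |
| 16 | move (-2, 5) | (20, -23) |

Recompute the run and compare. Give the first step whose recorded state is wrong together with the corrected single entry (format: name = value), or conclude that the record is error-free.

no error

Step 1: x = -1 + (-2) = -3, y = -7 + (5) = -2 — confirmed correct.
Step 2: x = -3 + (5) = 2, y = -2 + (3) = 1 — no discrepancy.
Step 3: x = 2 + (7) = 9, y = 1 + (-4) = -3 — agrees with the record.
Step 4: x = 9 + (-5) = 4, y = -3 + (2) = -1 — verified.
Step 5: x = 4 + (7) = 11, y = -1 + (-4) = -5 — in agreement.
Step 6: x = 11 + (3) = 14, y = -5 + (-8) = -13 — matches.
Step 7: x = 14 + (5) = 19, y = -13 + (-5) = -18 — confirmed correct.
Step 8: x = 19 + (5) = 24, y = -18 + (-8) = -26 — no discrepancy.
Step 9: x = 24 + (0) = 24, y = -26 + (-2) = -28 — consistent with the record.
Step 10: x = 24 + (9) = 33, y = -28 + (-9) = -37 — no discrepancy.
Step 11: x = 33 + (-5) = 28, y = -37 + (8) = -29 — consistent with the record.
Step 12: x = 28 + (8) = 36, y = -29 + (-8) = -37 — agrees with the record.
Step 13: x = 36 + (-9) = 27, y = -37 + (1) = -36 — in agreement.
Step 14: x = 27 + (-9) = 18, y = -36 + (-1) = -37 — matches.
Step 15: x = 18 + (4) = 22, y = -37 + (9) = -28 — checks out.
Step 16: x = 22 + (-2) = 20, y = -28 + (5) = -23 — agrees with the record.
Every step is consistent.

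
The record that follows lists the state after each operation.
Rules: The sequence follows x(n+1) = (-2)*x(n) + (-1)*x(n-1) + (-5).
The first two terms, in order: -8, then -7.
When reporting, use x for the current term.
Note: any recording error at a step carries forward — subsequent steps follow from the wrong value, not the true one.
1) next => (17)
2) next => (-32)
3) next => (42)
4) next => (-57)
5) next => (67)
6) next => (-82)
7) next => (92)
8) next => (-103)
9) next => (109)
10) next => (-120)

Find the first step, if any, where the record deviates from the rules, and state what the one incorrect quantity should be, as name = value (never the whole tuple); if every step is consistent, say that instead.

step 8, x = -107

Recomputing the run from the initial state:
step 1: x = 17
step 2: x = -32
step 3: x = 42
step 4: x = -57
step 5: x = 67
step 6: x = -82
step 7: x = 92
step 8: x = -107
step 9: x = 117
step 10: x = -132
The first disagreement with the record is at step 8, where the value should be x = -107.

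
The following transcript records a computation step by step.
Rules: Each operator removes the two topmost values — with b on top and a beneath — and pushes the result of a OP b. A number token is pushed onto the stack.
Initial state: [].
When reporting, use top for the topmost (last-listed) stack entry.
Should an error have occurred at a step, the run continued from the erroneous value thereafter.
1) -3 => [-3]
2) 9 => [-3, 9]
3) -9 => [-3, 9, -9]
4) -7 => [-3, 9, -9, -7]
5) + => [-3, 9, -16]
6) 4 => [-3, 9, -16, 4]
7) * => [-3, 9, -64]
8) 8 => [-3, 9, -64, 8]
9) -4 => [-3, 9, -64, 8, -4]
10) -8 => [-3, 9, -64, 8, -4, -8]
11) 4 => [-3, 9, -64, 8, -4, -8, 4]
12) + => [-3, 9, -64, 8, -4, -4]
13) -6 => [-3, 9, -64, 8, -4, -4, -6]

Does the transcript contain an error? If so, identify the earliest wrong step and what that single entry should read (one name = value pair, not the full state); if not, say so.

no error

Recomputing the run from the initial state:
step 1: [-3]
step 2: [-3, 9]
step 3: [-3, 9, -9]
step 4: [-3, 9, -9, -7]
step 5: [-3, 9, -16]
step 6: [-3, 9, -16, 4]
step 7: [-3, 9, -64]
step 8: [-3, 9, -64, 8]
step 9: [-3, 9, -64, 8, -4]
step 10: [-3, 9, -64, 8, -4, -8]
step 11: [-3, 9, -64, 8, -4, -8, 4]
step 12: [-3, 9, -64, 8, -4, -4]
step 13: [-3, 9, -64, 8, -4, -4, -6]
This matches the transcript at every step.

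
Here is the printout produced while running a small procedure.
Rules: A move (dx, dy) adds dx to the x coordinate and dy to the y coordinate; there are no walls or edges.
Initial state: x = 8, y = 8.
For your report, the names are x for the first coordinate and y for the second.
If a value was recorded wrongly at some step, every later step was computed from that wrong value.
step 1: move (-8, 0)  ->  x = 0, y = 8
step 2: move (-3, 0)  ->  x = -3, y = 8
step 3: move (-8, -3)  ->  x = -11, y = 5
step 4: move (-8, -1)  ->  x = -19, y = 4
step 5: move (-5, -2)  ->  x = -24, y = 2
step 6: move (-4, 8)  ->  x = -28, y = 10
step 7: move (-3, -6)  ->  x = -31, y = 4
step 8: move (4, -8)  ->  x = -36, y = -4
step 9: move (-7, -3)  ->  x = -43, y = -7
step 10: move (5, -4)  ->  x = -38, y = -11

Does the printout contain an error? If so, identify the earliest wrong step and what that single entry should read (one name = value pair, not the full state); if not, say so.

Step 1: x = 8 + (-8) = 0, y = 8 + (0) = 8 — exactly as logged.
Step 2: x = 0 + (-3) = -3, y = 8 + (0) = 8 — verified.
Step 3: x = -3 + (-8) = -11, y = 8 + (-3) = 5 — confirmed correct.
Step 4: x = -11 + (-8) = -19, y = 5 + (-1) = 4 — consistent with the printout.
Step 5: x = -19 + (-5) = -24, y = 4 + (-2) = 2 — consistent with the printout.
Step 6: x = -24 + (-4) = -28, y = 2 + (8) = 10 — in agreement.
Step 7: x = -28 + (-3) = -31, y = 10 + (-6) = 4 — matches.
Step 8: x = -31 + (4) = -27, y = 4 + (-8) = -4 — this is not what the printout shows.
Conclusion: step 8 carries the first error; the entry should be x = -27.

step 8, x = -27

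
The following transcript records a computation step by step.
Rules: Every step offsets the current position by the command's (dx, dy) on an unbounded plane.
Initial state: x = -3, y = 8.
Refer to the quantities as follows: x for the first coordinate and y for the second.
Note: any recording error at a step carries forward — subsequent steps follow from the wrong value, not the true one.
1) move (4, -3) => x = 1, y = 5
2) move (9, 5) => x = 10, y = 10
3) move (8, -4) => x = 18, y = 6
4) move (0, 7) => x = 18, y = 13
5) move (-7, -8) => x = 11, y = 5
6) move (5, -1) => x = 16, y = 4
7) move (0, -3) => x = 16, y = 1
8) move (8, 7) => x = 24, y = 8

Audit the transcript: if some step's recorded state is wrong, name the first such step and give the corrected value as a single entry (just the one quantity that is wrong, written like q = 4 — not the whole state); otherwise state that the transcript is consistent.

no error

Recomputing the run from the initial state:
step 1: x = 1, y = 5
step 2: x = 10, y = 10
step 3: x = 18, y = 6
step 4: x = 18, y = 13
step 5: x = 11, y = 5
step 6: x = 16, y = 4
step 7: x = 16, y = 1
step 8: x = 24, y = 8
This matches the transcript at every step.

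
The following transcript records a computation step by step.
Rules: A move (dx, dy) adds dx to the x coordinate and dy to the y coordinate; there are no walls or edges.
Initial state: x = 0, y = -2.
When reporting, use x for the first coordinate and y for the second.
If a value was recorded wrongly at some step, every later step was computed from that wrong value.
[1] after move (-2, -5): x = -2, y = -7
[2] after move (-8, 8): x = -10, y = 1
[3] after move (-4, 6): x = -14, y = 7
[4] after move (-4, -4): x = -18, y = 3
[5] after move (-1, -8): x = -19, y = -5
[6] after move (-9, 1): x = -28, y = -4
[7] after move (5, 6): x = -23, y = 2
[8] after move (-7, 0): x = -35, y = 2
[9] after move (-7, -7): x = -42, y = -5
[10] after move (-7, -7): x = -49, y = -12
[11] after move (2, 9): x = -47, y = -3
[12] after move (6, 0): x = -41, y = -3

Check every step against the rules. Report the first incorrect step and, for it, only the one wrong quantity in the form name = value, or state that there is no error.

step 8, x = -30

Recomputing the run from the initial state:
step 1: x = -2, y = -7
step 2: x = -10, y = 1
step 3: x = -14, y = 7
step 4: x = -18, y = 3
step 5: x = -19, y = -5
step 6: x = -28, y = -4
step 7: x = -23, y = 2
step 8: x = -30, y = 2
step 9: x = -37, y = -5
step 10: x = -44, y = -12
step 11: x = -42, y = -3
step 12: x = -36, y = -3
The first disagreement with the transcript is at step 8, where the value should be x = -30.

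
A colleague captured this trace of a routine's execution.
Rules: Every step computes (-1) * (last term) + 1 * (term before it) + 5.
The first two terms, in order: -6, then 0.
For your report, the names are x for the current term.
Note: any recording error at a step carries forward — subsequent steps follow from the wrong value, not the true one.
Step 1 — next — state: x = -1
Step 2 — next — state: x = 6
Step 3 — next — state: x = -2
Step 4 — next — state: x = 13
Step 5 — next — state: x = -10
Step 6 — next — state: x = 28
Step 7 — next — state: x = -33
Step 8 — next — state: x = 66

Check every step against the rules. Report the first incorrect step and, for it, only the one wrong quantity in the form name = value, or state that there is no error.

no error

Recomputing the run from the initial state:
step 1: x = -1
step 2: x = 6
step 3: x = -2
step 4: x = 13
step 5: x = -10
step 6: x = 28
step 7: x = -33
step 8: x = 66
This matches the trace at every step.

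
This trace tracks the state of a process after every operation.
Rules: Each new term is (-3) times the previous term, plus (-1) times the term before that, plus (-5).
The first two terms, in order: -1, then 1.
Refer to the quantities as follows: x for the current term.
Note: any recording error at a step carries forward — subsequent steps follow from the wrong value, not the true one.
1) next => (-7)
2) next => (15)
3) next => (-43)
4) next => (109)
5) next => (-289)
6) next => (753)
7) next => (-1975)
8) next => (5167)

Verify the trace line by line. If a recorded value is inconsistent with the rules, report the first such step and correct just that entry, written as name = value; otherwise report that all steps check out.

step 1: x = -3*(1) + (-1)*(-1) + (-5) = -7 -> matches
step 2: x = -3*(-7) + (-1)*(1) + (-5) = 15 -> no discrepancy
step 3: x = -3*(15) + (-1)*(-7) + (-5) = -43 -> no discrepancy
step 4: x = -3*(-43) + (-1)*(15) + (-5) = 109 -> agrees with the trace
step 5: x = -3*(109) + (-1)*(-43) + (-5) = -289 -> checks out
step 6: x = -3*(-289) + (-1)*(109) + (-5) = 753 -> exactly as logged
step 7: x = -3*(753) + (-1)*(-289) + (-5) = -1975 -> matches
step 8: x = -3*(-1975) + (-1)*(753) + (-5) = 5167 -> exactly as logged
All entries verified; no error found.

no error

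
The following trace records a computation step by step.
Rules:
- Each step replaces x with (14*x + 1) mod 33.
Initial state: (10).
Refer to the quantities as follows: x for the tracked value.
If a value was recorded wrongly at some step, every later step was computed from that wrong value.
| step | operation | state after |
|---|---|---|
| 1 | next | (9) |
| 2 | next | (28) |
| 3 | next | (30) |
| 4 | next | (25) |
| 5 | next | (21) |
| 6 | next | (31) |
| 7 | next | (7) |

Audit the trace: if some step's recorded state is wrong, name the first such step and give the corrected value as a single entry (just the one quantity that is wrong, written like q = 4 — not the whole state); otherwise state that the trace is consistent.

Recomputing the run from the initial state:
step 1: x = 9
step 2: x = 28
step 3: x = 30
step 4: x = 25
step 5: x = 21
step 6: x = 31
step 7: x = 6
The first disagreement with the trace is at step 7, where the value should be x = 6.

step 7, x = 6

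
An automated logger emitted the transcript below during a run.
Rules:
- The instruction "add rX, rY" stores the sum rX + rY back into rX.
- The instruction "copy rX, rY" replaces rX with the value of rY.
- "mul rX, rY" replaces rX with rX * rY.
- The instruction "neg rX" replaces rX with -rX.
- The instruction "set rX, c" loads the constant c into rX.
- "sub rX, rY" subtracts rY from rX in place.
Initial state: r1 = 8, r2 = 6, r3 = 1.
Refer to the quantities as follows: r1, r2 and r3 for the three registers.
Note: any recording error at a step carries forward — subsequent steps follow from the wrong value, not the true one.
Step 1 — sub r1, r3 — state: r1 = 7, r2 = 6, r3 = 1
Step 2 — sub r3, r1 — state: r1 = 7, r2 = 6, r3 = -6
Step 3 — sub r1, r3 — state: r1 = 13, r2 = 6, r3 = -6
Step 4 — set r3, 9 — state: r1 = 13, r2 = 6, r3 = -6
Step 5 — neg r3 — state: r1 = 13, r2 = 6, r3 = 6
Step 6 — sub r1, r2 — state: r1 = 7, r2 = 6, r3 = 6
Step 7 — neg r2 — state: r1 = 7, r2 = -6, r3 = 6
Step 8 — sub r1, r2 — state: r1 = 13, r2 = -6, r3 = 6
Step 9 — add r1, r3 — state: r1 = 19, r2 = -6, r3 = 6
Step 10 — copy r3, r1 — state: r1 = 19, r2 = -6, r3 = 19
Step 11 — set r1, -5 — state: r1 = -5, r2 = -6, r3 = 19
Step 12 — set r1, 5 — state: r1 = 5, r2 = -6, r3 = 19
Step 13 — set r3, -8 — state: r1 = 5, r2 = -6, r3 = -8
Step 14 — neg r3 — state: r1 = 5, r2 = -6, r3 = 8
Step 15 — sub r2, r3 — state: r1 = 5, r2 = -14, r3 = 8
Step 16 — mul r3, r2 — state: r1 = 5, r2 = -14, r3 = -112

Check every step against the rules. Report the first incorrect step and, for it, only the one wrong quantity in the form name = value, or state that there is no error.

step 1: r1 = 8 - 1 = 7 -> in agreement
step 2: r3 = 1 - 7 = -6 -> consistent with the transcript
step 3: r1 = 7 - -6 = 13 -> in agreement
step 4: r3 = 9 -> a discrepancy with the transcript
The audit stops at step 4: the recorded entry is wrong and should be r3 = 9.

step 4, r3 = 9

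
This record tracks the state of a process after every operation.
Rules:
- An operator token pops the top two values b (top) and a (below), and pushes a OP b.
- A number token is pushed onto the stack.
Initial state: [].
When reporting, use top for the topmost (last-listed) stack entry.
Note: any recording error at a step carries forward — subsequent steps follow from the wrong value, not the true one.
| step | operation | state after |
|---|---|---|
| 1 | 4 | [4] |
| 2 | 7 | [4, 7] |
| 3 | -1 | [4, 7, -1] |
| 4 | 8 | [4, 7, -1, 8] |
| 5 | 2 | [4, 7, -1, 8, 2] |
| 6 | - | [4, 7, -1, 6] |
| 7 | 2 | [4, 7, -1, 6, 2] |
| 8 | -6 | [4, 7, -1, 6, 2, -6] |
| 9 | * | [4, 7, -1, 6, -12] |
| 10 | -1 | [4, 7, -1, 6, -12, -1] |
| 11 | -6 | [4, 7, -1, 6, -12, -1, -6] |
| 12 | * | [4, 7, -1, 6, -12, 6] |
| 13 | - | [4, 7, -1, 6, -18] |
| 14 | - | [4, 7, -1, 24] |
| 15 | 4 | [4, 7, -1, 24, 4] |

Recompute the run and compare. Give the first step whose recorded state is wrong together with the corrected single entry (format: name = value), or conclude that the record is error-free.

no error

Recomputing the run from the initial state:
step 1: [4]
step 2: [4, 7]
step 3: [4, 7, -1]
step 4: [4, 7, -1, 8]
step 5: [4, 7, -1, 8, 2]
step 6: [4, 7, -1, 6]
step 7: [4, 7, -1, 6, 2]
step 8: [4, 7, -1, 6, 2, -6]
step 9: [4, 7, -1, 6, -12]
step 10: [4, 7, -1, 6, -12, -1]
step 11: [4, 7, -1, 6, -12, -1, -6]
step 12: [4, 7, -1, 6, -12, 6]
step 13: [4, 7, -1, 6, -18]
step 14: [4, 7, -1, 24]
step 15: [4, 7, -1, 24, 4]
This matches the record at every step.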